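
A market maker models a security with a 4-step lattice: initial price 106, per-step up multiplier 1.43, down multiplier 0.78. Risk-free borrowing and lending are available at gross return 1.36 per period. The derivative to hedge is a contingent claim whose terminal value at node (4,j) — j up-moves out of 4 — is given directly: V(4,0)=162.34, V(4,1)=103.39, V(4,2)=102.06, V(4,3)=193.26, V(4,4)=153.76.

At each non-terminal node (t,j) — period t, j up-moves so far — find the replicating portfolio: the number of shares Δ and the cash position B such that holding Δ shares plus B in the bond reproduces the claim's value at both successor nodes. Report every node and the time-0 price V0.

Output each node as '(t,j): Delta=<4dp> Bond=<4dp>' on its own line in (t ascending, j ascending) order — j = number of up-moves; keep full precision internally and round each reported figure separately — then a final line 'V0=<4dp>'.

(0,0): Delta=-0.0272 Bond=50.4625
(1,0): Delta=0.7211 Bond=6.7599
(1,1): Delta=-0.0765 Bond=76.0959
(2,0): Delta=-0.1322 Bond=64.2197
(2,1): Delta=0.7772 Bond=2.5524
(2,2): Delta=-0.1327 Bond=115.6726
(3,0): Delta=-1.8029 Bond=171.3824
(3,1): Delta=-0.0222 Bond=77.1956
(3,2): Delta=0.8299 Bond=-5.4265
(3,3): Delta=-0.1961 Bond=176.9559
V0=47.5768

Since d<R<u, set p* = (R−d)/(u−d) = 0.8923; price each node as the discounted p*-expectation of its children.
Terminal values V(4,·): V(4,0)=162.3400, V(4,1)=103.3900, V(4,2)=102.0600, V(4,3)=193.2600, V(4,4)=153.7600
  t=3,j=0: stock 50.3025 → up 71.9326 (V=103.3900), down 39.2360 (V=162.3400). Price 80.6900; hedge Δ=-1.8029, bond B=171.3824.
  t=3,j=1: stock 92.2213 → up 131.8764 (V=102.0600), down 71.9326 (V=103.3900). Price 75.1494; hedge Δ=-0.0222, bond B=77.1956.
  t=3,j=2: stock 169.0723 → up 241.7734 (V=193.2600), down 131.8764 (V=102.0600). Price 134.8812; hedge Δ=0.8299, bond B=-5.4265.
  t=3,j=3: stock 309.9659 → up 443.2513 (V=153.7600), down 241.7734 (V=193.2600). Price 116.1867; hedge Δ=-0.1961, bond B=176.9559.
  t=2,j=0: stock 64.4904 → up 92.2213 (V=75.1494), down 50.3025 (V=80.6900). Price 55.6957; hedge Δ=-0.1322, bond B=64.2197.
  t=2,j=1: stock 118.2324 → up 169.0723 (V=134.8812), down 92.2213 (V=75.1494). Price 94.4475; hedge Δ=0.7772, bond B=2.5524.
  t=2,j=2: stock 216.7594 → up 309.9659 (V=116.1867), down 169.0723 (V=134.8812). Price 86.9117; hedge Δ=-0.1327, bond B=115.6726.
  t=1,j=0: stock 82.6800 → up 118.2324 (V=94.4475), down 64.4904 (V=55.6957). Price 66.3781; hedge Δ=0.7211, bond B=6.7599.
  t=1,j=1: stock 151.5800 → up 216.7594 (V=86.9117), down 118.2324 (V=94.4475). Price 64.5024; hedge Δ=-0.0765, bond B=76.0959.
  t=0,j=0: stock 106.0000 → up 151.5800 (V=64.5024), down 82.6800 (V=66.3781). Price 47.5768; hedge Δ=-0.0272, bond B=50.4625.
Check: Δ(0,0)·S0 + B(0,0) = 47.5768 = V0.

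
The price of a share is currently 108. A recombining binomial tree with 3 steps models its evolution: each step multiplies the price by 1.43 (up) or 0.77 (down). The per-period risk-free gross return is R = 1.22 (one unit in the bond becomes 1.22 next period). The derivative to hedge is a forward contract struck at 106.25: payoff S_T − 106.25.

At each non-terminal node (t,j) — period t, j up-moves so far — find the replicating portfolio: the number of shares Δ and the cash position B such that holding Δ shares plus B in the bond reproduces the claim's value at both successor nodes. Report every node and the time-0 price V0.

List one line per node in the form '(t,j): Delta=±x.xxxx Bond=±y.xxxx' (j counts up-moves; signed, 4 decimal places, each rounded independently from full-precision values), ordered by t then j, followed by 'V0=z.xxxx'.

The replicating-portfolio and risk-neutral prices coincide; use p* = (1.22−0.77)/(1.43−0.77) = 0.6818 for the latter.
Terminal payoffs: V(3,0)=-56.9444, V(3,1)=-14.6825, V(3,2)=63.8039, V(3,3)=209.5644
(2,0): S=64.0332. Δ = (V_up−V_dn)/(S_up−S_dn) = (-14.6825−-56.9444)/(91.5675−49.3056) = 1.0000. V = [p*·-14.6825 + (1−p*)·-56.9444]/1.22 = -23.0570. B = V − Δ·S = -87.0902.
(2,1): S=118.9188. Δ = (V_up−V_dn)/(S_up−S_dn) = (63.8039−-14.6825)/(170.0539−91.5675) = 1.0000. V = [p*·63.8039 + (1−p*)·-14.6825]/1.22 = 31.8286. B = V − Δ·S = -87.0902.
(2,2): S=220.8492. Δ = (V_up−V_dn)/(S_up−S_dn) = (209.5644−63.8039)/(315.8144−170.0539) = 1.0000. V = [p*·209.5644 + (1−p*)·63.8039]/1.22 = 133.7590. B = V − Δ·S = -87.0902.
(1,0): S=83.1600. Δ = (V_up−V_dn)/(S_up−S_dn) = (31.8286−-23.0570)/(118.9188−64.0332) = 1.0000. V = [p*·31.8286 + (1−p*)·-23.0570]/1.22 = 11.7746. B = V − Δ·S = -71.3854.
(1,1): S=154.4400. Δ = (V_up−V_dn)/(S_up−S_dn) = (133.7590−31.8286)/(220.8492−118.9188) = 1.0000. V = [p*·133.7590 + (1−p*)·31.8286]/1.22 = 83.0546. B = V − Δ·S = -71.3854.
(0,0): S=108.0000. Δ = (V_up−V_dn)/(S_up−S_dn) = (83.0546−11.7746)/(154.4400−83.1600) = 1.0000. V = [p*·83.0546 + (1−p*)·11.7746]/1.22 = 49.4874. B = V − Δ·S = -58.5126.
Root portfolio cost Δ·108+B reproduces V0=49.4874.

(0,0): Delta=1.0000 Bond=-58.5126
(1,0): Delta=1.0000 Bond=-71.3854
(1,1): Delta=1.0000 Bond=-71.3854
(2,0): Delta=1.0000 Bond=-87.0902
(2,1): Delta=1.0000 Bond=-87.0902
(2,2): Delta=1.0000 Bond=-87.0902
V0=49.4874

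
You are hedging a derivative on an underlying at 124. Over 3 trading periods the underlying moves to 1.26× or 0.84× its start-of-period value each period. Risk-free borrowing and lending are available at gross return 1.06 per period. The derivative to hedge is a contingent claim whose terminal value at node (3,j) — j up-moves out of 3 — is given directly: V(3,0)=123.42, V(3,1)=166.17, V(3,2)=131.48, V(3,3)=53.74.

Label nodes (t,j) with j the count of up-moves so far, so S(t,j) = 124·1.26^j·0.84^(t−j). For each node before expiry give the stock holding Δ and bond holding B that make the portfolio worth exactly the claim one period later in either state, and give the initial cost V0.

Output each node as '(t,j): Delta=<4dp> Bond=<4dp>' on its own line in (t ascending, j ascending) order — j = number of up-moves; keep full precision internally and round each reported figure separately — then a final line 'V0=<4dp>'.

(0,0): Delta=-0.4946 Bond=171.9890
(1,0): Delta=0.0471 Bond=125.8815
(1,1): Delta=-0.8229 Bond=233.6054
(2,0): Delta=1.1633 Bond=35.7736
(2,1): Delta=-0.6293 Bond=222.2170
(2,2): Delta=-0.9402 Bond=270.7170
V0=110.6601

Risk-neutral probability p* = (R−d)/(u−d) = (1.06−0.84)/(1.26−0.84) = 0.5238.
Terminal payoffs: V(3,0)=123.4200, V(3,1)=166.1700, V(3,2)=131.4800, V(3,3)=53.7400
  t=2,j=0: stock 87.4944 → up 110.2429 (V=166.1700), down 73.4953 (V=123.4200). Price 137.5593; hedge Δ=1.1633, bond B=35.7736.
  t=2,j=1: stock 131.2416 → up 165.3644 (V=131.4800), down 110.2429 (V=166.1700). Price 139.6217; hedge Δ=-0.6293, bond B=222.2170.
  t=2,j=2: stock 196.8624 → up 248.0466 (V=53.7400), down 165.3644 (V=131.4800). Price 85.6217; hedge Δ=-0.9402, bond B=270.7170.
  t=1,j=0: stock 104.1600 → up 131.2416 (V=139.6217), down 87.4944 (V=137.5593). Price 130.7921; hedge Δ=0.0471, bond B=125.8815.
  t=1,j=1: stock 156.2400 → up 196.8624 (V=85.6217), down 131.2416 (V=139.6217). Price 105.0340; hedge Δ=-0.8229, bond B=233.6054.
  t=0,j=0: stock 124.0000 → up 156.2400 (V=105.0340), down 104.1600 (V=130.7921). Price 110.6601; hedge Δ=-0.4946, bond B=171.9890.
Each (Δ,B) replicates both successor values, so the strategy is self-financing and V0 is arbitrage-free.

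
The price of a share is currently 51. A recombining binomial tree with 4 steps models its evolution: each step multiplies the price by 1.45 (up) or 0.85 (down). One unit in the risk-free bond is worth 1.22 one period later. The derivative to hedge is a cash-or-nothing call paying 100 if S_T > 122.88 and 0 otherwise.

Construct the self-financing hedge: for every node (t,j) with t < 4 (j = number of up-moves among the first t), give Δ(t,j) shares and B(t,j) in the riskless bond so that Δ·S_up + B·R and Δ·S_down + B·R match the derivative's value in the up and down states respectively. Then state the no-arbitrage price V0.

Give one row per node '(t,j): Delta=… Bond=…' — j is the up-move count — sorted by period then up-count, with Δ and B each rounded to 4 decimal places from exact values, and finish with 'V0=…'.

The replicating-portfolio and risk-neutral prices coincide; use p* = (1.22−0.85)/(1.45−0.85) = 0.6167 for the latter.
At expiry t=4: V(4,0)=0.0000, V(4,1)=0.0000, V(4,2)=0.0000, V(4,3)=100.0000, V(4,4)=100.0000
  t=3,j=0: stock 31.3204 → up 45.4145 (V=0.0000), down 26.6223 (V=0.0000). Price 0.0000; hedge Δ=0.0000, bond B=0.0000.
  t=3,j=1: stock 53.4289 → up 77.4719 (V=0.0000), down 45.4145 (V=0.0000). Price 0.0000; hedge Δ=0.0000, bond B=0.0000.
  t=3,j=2: stock 91.1434 → up 132.1579 (V=100.0000), down 77.4719 (V=0.0000). Price 50.5464; hedge Δ=1.8286, bond B=-116.1202.
  t=3,j=3: stock 155.4799 → up 225.4458 (V=100.0000), down 132.1579 (V=100.0000). Price 81.9672; hedge Δ=0.0000, bond B=81.9672.
  t=2,j=0: stock 36.8475 → up 53.4289 (V=0.0000), down 31.3204 (V=0.0000). Price 0.0000; hedge Δ=0.0000, bond B=0.0000.
  t=2,j=1: stock 62.8575 → up 91.1434 (V=50.5464), down 53.4289 (V=0.0000). Price 25.5494; hedge Δ=1.3402, bond B=-58.6946.
  t=2,j=2: stock 107.2275 → up 155.4799 (V=81.9672), down 91.1434 (V=50.5464). Price 57.3136; hedge Δ=0.4884, bond B=4.9457.
  t=1,j=0: stock 43.3500 → up 62.8575 (V=25.5494), down 36.8475 (V=0.0000). Price 12.9143; hedge Δ=0.9823, bond B=-29.6681.
  t=1,j=1: stock 73.9500 → up 107.2275 (V=57.3136), down 62.8575 (V=25.5494). Price 36.9978; hedge Δ=0.7159, bond B=-15.9425.
  t=0,j=0: stock 51.0000 → up 73.9500 (V=36.9978), down 43.3500 (V=12.9143). Price 22.7589; hedge Δ=0.7870, bond B=-17.3803.
Root portfolio cost Δ·51+B reproduces V0=22.7589.

(0,0): Delta=0.7870 Bond=-17.3803
(1,0): Delta=0.9823 Bond=-29.6681
(1,1): Delta=0.7159 Bond=-15.9425
(2,0): Delta=0.0000 Bond=0.0000
(2,1): Delta=1.3402 Bond=-58.6946
(2,2): Delta=0.4884 Bond=4.9457
(3,0): Delta=0.0000 Bond=0.0000
(3,1): Delta=0.0000 Bond=0.0000
(3,2): Delta=1.8286 Bond=-116.1202
(3,3): Delta=0.0000 Bond=81.9672
V0=22.7589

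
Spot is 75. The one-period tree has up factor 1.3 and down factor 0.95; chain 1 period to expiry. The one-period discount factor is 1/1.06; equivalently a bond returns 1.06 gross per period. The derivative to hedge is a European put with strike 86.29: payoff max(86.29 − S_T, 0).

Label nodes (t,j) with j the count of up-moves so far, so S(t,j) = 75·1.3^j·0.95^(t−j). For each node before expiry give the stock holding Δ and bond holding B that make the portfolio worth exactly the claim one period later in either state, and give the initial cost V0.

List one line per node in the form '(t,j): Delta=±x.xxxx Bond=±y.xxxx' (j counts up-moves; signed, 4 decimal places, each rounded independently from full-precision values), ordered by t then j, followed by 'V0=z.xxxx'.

Under the risk-neutral measure, an up-move has probability p* = (R−d)/(u−d) = 0.3143 and values discount at R = 1.06.
Terminal payoffs: V(1,0)=15.0400, V(1,1)=0.0000
  t=0,j=0: stock 75.0000 → up 97.5000 (V=0.0000), down 71.2500 (V=15.0400). Price 9.7294; hedge Δ=-0.5730, bond B=52.7008.
Root portfolio cost Δ·75+B reproduces V0=9.7294.

(0,0): Delta=-0.5730 Bond=52.7008
V0=9.7294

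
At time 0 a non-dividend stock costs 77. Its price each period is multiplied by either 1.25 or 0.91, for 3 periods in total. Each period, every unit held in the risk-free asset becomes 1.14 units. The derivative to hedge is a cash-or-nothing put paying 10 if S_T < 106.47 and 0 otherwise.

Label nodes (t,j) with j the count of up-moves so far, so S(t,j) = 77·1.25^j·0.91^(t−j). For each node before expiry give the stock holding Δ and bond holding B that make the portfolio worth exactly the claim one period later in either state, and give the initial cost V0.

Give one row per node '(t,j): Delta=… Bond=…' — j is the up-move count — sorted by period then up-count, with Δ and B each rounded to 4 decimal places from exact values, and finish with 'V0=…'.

(0,0): Delta=-0.1287 Bond=11.5685
(1,0): Delta=-0.2491 Bond=21.6263
(1,1): Delta=-0.0867 Bond=9.1524
(2,0): Delta=0.0000 Bond=8.7719
(2,1): Delta=-0.3358 Bond=32.2497
(2,2): Delta=0.0000 Bond=0.0000
V0=1.6624

Since d<R<u, set p* = (R−d)/(u−d) = 0.6765; price each node as the discounted p*-expectation of its children.
Terminal values V(3,·): V(3,0)=10.0000, V(3,1)=10.0000, V(3,2)=0.0000, V(3,3)=0.0000
(2,0): S=63.7637. Δ = (V_up−V_dn)/(S_up−S_dn) = (10.0000−10.0000)/(79.7046−58.0250) = 0.0000. V = [p*·10.0000 + (1−p*)·10.0000]/1.14 = 8.7719. B = V − Δ·S = 8.7719.
(2,1): S=87.5875. Δ = (V_up−V_dn)/(S_up−S_dn) = (0.0000−10.0000)/(109.4844−79.7046) = -0.3358. V = [p*·0.0000 + (1−p*)·10.0000]/1.14 = 2.8380. B = V − Δ·S = 32.2497.
(2,2): S=120.3125. Δ = (V_up−V_dn)/(S_up−S_dn) = (0.0000−0.0000)/(150.3906−109.4844) = 0.0000. V = [p*·0.0000 + (1−p*)·0.0000]/1.14 = 0.0000. B = V − Δ·S = 0.0000.
(1,0): S=70.0700. Δ = (V_up−V_dn)/(S_up−S_dn) = (2.8380−8.7719)/(87.5875−63.7637) = -0.2491. V = [p*·2.8380 + (1−p*)·8.7719]/1.14 = 4.1735. B = V − Δ·S = 21.6263.
(1,1): S=96.2500. Δ = (V_up−V_dn)/(S_up−S_dn) = (0.0000−2.8380)/(120.3125−87.5875) = -0.0867. V = [p*·0.0000 + (1−p*)·2.8380]/1.14 = 0.8054. B = V − Δ·S = 9.1524.
(0,0): S=77.0000. Δ = (V_up−V_dn)/(S_up−S_dn) = (0.8054−4.1735)/(96.2500−70.0700) = -0.1287. V = [p*·0.8054 + (1−p*)·4.1735]/1.14 = 1.6624. B = V − Δ·S = 11.5685.
Self-financing check: at every node Δ·S+B equals the discounted successor values.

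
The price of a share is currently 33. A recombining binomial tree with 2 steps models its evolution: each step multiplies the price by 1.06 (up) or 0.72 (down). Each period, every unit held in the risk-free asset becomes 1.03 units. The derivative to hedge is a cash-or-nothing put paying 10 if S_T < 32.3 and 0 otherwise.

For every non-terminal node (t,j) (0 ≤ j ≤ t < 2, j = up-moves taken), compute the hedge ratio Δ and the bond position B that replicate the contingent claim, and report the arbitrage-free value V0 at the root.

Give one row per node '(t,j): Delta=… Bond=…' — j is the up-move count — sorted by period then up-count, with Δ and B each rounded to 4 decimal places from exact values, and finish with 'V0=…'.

Under the risk-neutral measure, an up-move has probability p* = (R−d)/(u−d) = 0.9118 and values discount at R = 1.03.
Terminal values V(2,·): V(2,0)=10.0000, V(2,1)=10.0000, V(2,2)=0.0000
(1,0): S=23.7600. Δ = (V_up−V_dn)/(S_up−S_dn) = (10.0000−10.0000)/(25.1856−17.1072) = 0.0000. V = [p*·10.0000 + (1−p*)·10.0000]/1.03 = 9.7087. B = V − Δ·S = 9.7087.
(1,1): S=34.9800. Δ = (V_up−V_dn)/(S_up−S_dn) = (0.0000−10.0000)/(37.0788−25.1856) = -0.8408. V = [p*·0.0000 + (1−p*)·10.0000]/1.03 = 0.8567. B = V − Δ·S = 30.2684.
(0,0): S=33.0000. Δ = (V_up−V_dn)/(S_up−S_dn) = (0.8567−9.7087)/(34.9800−23.7600) = -0.7890. V = [p*·0.8567 + (1−p*)·9.7087]/1.03 = 1.5900. B = V − Δ·S = 27.6256.
Root portfolio cost Δ·33+B reproduces V0=1.5900.

(0,0): Delta=-0.7890 Bond=27.6256
(1,0): Delta=0.0000 Bond=9.7087
(1,1): Delta=-0.8408 Bond=30.2684
V0=1.5900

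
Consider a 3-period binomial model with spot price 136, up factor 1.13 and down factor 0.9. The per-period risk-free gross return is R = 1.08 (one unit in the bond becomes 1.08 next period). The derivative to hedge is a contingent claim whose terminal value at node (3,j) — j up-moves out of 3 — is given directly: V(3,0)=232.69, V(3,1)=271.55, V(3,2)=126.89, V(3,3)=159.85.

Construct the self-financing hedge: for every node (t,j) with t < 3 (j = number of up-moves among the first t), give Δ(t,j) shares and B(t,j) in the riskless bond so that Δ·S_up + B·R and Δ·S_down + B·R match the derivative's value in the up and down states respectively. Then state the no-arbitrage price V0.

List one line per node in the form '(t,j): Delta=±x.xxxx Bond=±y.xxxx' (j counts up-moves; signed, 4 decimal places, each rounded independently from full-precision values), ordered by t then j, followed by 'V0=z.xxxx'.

(0,0): Delta=-0.7455 Bond=228.2613
(1,0): Delta=-3.4457 Bond=577.0316
(1,1): Delta=-0.1481 Bond=154.7140
(2,0): Delta=1.5337 Bond=74.6566
(2,1): Delta=-4.5474 Bond=775.5656
(2,2): Delta=0.8252 Bond=-1.9295
V0=126.8754

Since d<R<u, set p* = (R−d)/(u−d) = 0.7826; price each node as the discounted p*-expectation of its children.
Payoff layer (t=3): V(3,0)=232.6900, V(3,1)=271.5500, V(3,2)=126.8900, V(3,3)=159.8500
(2,0): S=110.1600. Δ = (V_up−V_dn)/(S_up−S_dn) = (271.5500−232.6900)/(124.4808−99.1440) = 1.5337. V = [p*·271.5500 + (1−p*)·232.6900]/1.08 = 243.6131. B = V − Δ·S = 74.6566.
(2,1): S=138.3120. Δ = (V_up−V_dn)/(S_up−S_dn) = (126.8900−271.5500)/(156.2926−124.4808) = -4.5474. V = [p*·126.8900 + (1−p*)·271.5500]/1.08 = 146.6091. B = V − Δ·S = 775.5656.
(2,2): S=173.6584. Δ = (V_up−V_dn)/(S_up−S_dn) = (159.8500−126.8900)/(196.2340−156.2926) = 0.8252. V = [p*·159.8500 + (1−p*)·126.8900]/1.08 = 141.3748. B = V − Δ·S = -1.9295.
(1,0): S=122.4000. Δ = (V_up−V_dn)/(S_up−S_dn) = (146.6091−243.6131)/(138.3120−110.1600) = -3.4457. V = [p*·146.6091 + (1−p*)·243.6131]/1.08 = 155.2749. B = V − Δ·S = 577.0316.
(1,1): S=153.6800. Δ = (V_up−V_dn)/(S_up−S_dn) = (141.3748−146.6091)/(173.6584−138.3120) = -0.1481. V = [p*·141.3748 + (1−p*)·146.6091]/1.08 = 131.9562. B = V − Δ·S = 154.7140.
(0,0): S=136.0000. Δ = (V_up−V_dn)/(S_up−S_dn) = (131.9562−155.2749)/(153.6800−122.4000) = -0.7455. V = [p*·131.9562 + (1−p*)·155.2749]/1.08 = 126.8754. B = V − Δ·S = 228.2613.
The time-0 hedge costs 126.8754, which is the no-arbitrage price.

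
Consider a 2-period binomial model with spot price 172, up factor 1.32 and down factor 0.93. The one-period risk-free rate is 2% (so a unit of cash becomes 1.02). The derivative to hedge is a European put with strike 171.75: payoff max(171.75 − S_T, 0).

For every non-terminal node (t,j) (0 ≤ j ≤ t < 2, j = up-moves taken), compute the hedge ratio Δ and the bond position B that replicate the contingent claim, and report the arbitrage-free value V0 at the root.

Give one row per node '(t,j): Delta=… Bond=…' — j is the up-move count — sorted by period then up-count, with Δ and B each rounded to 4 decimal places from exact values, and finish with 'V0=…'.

No-arbitrage ⇒ martingale measure with p* = (R−d)/(u−d) = 0.2308.
Payoff layer (t=2): V(2,0)=22.9872, V(2,1)=0.0000, V(2,2)=0.0000
(1,0): S=159.9600. Δ = (V_up−V_dn)/(S_up−S_dn) = (0.0000−22.9872)/(211.1472−148.7628) = -0.3685. V = [p*·0.0000 + (1−p*)·22.9872]/1.02 = 17.3357. B = V − Δ·S = 76.2773.
(1,1): S=227.0400. Δ = (V_up−V_dn)/(S_up−S_dn) = (0.0000−0.0000)/(299.6928−211.1472) = 0.0000. V = [p*·0.0000 + (1−p*)·0.0000]/1.02 = 0.0000. B = V − Δ·S = 0.0000.
(0,0): S=172.0000. Δ = (V_up−V_dn)/(S_up−S_dn) = (0.0000−17.3357)/(227.0400−159.9600) = -0.2584. V = [p*·0.0000 + (1−p*)·17.3357]/1.02 = 13.0737. B = V − Δ·S = 57.5243.
Self-financing check: at every node Δ·S+B equals the discounted successor values.

(0,0): Delta=-0.2584 Bond=57.5243
(1,0): Delta=-0.3685 Bond=76.2773
(1,1): Delta=0.0000 Bond=0.0000
V0=13.0737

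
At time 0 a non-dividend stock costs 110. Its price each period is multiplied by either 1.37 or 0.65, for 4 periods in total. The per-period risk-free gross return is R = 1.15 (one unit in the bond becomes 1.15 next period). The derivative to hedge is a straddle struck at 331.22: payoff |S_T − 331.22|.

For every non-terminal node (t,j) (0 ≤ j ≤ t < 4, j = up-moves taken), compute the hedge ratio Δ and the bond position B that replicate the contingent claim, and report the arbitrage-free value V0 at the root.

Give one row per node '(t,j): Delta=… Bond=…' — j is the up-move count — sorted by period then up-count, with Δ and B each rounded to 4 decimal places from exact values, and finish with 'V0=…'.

(0,0): Delta=-0.6870 Bond=169.9177
(1,0): Delta=-1.0000 Bond=217.7825
(1,1): Delta=-0.6217 Bond=185.5593
(2,0): Delta=-1.0000 Bond=250.4499
(2,1): Delta=-1.0000 Bond=250.4499
(2,2): Delta=-0.5427 Bond=197.0883
(3,0): Delta=-1.0000 Bond=288.0174
(3,1): Delta=-1.0000 Bond=288.0174
(3,2): Delta=-1.0000 Bond=288.0174
(3,3): Delta=-0.4473 Bond=199.6505
V0=94.3442

The replicating-portfolio and risk-neutral prices coincide; use p* = (1.15−0.65)/(1.37−0.65) = 0.6944 for the latter.
Terminal values V(4,·): V(4,0)=311.5843, V(4,1)=289.8340, V(4,2)=243.9911, V(4,3)=147.3683, V(4,4)=56.2829
Node (3,0) S=30.2088: V=(p*·289.8340+(1−p*)·311.5843)/1.15=257.8086; Δ=(289.8340−311.5843)/(41.3860−19.6357)=-1.0000; B=V−Δ·S=288.0174
Node (3,1) S=63.6708: V=(p*·243.9911+(1−p*)·289.8340)/1.15=224.3466; Δ=(243.9911−289.8340)/(87.2289−41.3860)=-1.0000; B=V−Δ·S=288.0174
Node (3,2) S=134.1984: V=(p*·147.3683+(1−p*)·243.9911)/1.15=153.8190; Δ=(147.3683−243.9911)/(183.8517−87.2289)=-1.0000; B=V−Δ·S=288.0174
Node (3,3) S=282.8488: V=(p*·56.2829+(1−p*)·147.3683)/1.15=73.1431; Δ=(56.2829−147.3683)/(387.5029−183.8517)=-0.4473; B=V−Δ·S=199.6505
Node (2,0) S=46.4750: V=(p*·224.3466+(1−p*)·257.8086)/1.15=203.9749; Δ=(224.3466−257.8086)/(63.6708−30.2088)=-1.0000; B=V−Δ·S=250.4499
Node (2,1) S=97.9550: V=(p*·153.8190+(1−p*)·224.3466)/1.15=152.4949; Δ=(153.8190−224.3466)/(134.1984−63.6708)=-1.0000; B=V−Δ·S=250.4499
Node (2,2) S=206.4590: V=(p*·73.1431+(1−p*)·153.8190)/1.15=85.0383; Δ=(73.1431−153.8190)/(282.8488−134.1984)=-0.5427; B=V−Δ·S=197.0883
Node (1,0) S=71.5000: V=(p*·152.4949+(1−p*)·203.9749)/1.15=146.2825; Δ=(152.4949−203.9749)/(97.9550−46.4750)=-1.0000; B=V−Δ·S=217.7825
Node (1,1) S=150.7000: V=(p*·85.0383+(1−p*)·152.4949)/1.15=91.8696; Δ=(85.0383−152.4949)/(206.4590−97.9550)=-0.6217; B=V−Δ·S=185.5593
Node (0,0) S=110.0000: V=(p*·91.8696+(1−p*)·146.2825)/1.15=94.3442; Δ=(91.8696−146.2825)/(150.7000−71.5000)=-0.6870; B=V−Δ·S=169.9177
Self-financing check: at every node Δ·S+B equals the discounted successor values.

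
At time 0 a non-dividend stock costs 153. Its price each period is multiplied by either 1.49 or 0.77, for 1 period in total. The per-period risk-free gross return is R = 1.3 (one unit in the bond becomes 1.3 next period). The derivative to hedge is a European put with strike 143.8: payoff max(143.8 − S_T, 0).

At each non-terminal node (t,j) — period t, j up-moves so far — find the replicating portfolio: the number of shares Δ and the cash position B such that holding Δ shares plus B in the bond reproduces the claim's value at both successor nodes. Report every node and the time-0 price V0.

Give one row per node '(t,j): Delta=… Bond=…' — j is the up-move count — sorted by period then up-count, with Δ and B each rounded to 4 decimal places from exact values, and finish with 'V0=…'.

Risk-neutral probability p* = (R−d)/(u−d) = (1.3−0.77)/(1.49−0.77) = 0.7361.
Terminal payoffs: V(1,0)=25.9900, V(1,1)=0.0000
Node (0,0) S=153.0000: V=(p*·0.0000+(1−p*)·25.9900)/1.3=5.2757; Δ=(0.0000−25.9900)/(227.9700−117.8100)=-0.2359; B=V−Δ·S=41.3730
Each (Δ,B) replicates both successor values, so the strategy is self-financing and V0 is arbitrage-free.

(0,0): Delta=-0.2359 Bond=41.3730
V0=5.2757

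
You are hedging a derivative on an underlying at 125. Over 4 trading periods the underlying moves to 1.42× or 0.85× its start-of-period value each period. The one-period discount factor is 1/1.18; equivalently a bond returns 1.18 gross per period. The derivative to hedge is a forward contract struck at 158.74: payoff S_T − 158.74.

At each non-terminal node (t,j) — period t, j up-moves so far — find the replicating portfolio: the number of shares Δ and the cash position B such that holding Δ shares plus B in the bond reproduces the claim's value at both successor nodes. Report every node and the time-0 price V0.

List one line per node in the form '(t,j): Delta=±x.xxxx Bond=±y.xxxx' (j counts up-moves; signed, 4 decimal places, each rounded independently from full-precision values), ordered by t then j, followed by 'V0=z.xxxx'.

No-arbitrage ⇒ martingale measure with p* = (R−d)/(u−d) = 0.5789.
Terminal payoffs: V(4,0)=-93.4892, V(4,1)=-49.7328, V(4,2)=23.3661, V(4,3)=145.4843, V(4,4)=349.4936
(3,0): S=76.7656. Δ = (V_up−V_dn)/(S_up−S_dn) = (-49.7328−-93.4892)/(109.0072−65.2508) = 1.0000. V = [p*·-49.7328 + (1−p*)·-93.4892]/1.18 = -57.7598. B = V − Δ·S = -134.5254.
(3,1): S=128.2437. Δ = (V_up−V_dn)/(S_up−S_dn) = (23.3661−-49.7328)/(182.1061−109.0072) = 1.0000. V = [p*·23.3661 + (1−p*)·-49.7328]/1.18 = -6.2817. B = V − Δ·S = -134.5254.
(3,2): S=214.2425. Δ = (V_up−V_dn)/(S_up−S_dn) = (145.4843−23.3661)/(304.2243−182.1061) = 1.0000. V = [p*·145.4843 + (1−p*)·23.3661]/1.18 = 79.7171. B = V − Δ·S = -134.5254.
(3,3): S=357.9110. Δ = (V_up−V_dn)/(S_up−S_dn) = (349.4936−145.4843)/(508.2336−304.2243) = 1.0000. V = [p*·349.4936 + (1−p*)·145.4843]/1.18 = 223.3856. B = V − Δ·S = -134.5254.
(2,0): S=90.3125. Δ = (V_up−V_dn)/(S_up−S_dn) = (-6.2817−-57.7598)/(128.2437−76.7656) = 1.0000. V = [p*·-6.2817 + (1−p*)·-57.7598]/1.18 = -23.6921. B = V − Δ·S = -114.0046.
(2,1): S=150.8750. Δ = (V_up−V_dn)/(S_up−S_dn) = (79.7171−-6.2817)/(214.2425−128.2438) = 1.0000. V = [p*·79.7171 + (1−p*)·-6.2817]/1.18 = 36.8704. B = V − Δ·S = -114.0046.
(2,2): S=252.0500. Δ = (V_up−V_dn)/(S_up−S_dn) = (223.3856−79.7171)/(357.9110−214.2425) = 1.0000. V = [p*·223.3856 + (1−p*)·79.7171]/1.18 = 138.0454. B = V − Δ·S = -114.0046.
(1,0): S=106.2500. Δ = (V_up−V_dn)/(S_up−S_dn) = (36.8704−-23.6921)/(150.8750−90.3125) = 1.0000. V = [p*·36.8704 + (1−p*)·-23.6921]/1.18 = 9.6359. B = V − Δ·S = -96.6141.
(1,1): S=177.5000. Δ = (V_up−V_dn)/(S_up−S_dn) = (138.0454−36.8704)/(252.0500−150.8750) = 1.0000. V = [p*·138.0454 + (1−p*)·36.8704]/1.18 = 80.8859. B = V − Δ·S = -96.6141.
(0,0): S=125.0000. Δ = (V_up−V_dn)/(S_up−S_dn) = (80.8859−9.6359)/(177.5000−106.2500) = 1.0000. V = [p*·80.8859 + (1−p*)·9.6359]/1.18 = 43.1237. B = V − Δ·S = -81.8763.
Self-financing check: at every node Δ·S+B equals the discounted successor values.

(0,0): Delta=1.0000 Bond=-81.8763
(1,0): Delta=1.0000 Bond=-96.6141
(1,1): Delta=1.0000 Bond=-96.6141
(2,0): Delta=1.0000 Bond=-114.0046
(2,1): Delta=1.0000 Bond=-114.0046
(2,2): Delta=1.0000 Bond=-114.0046
(3,0): Delta=1.0000 Bond=-134.5254
(3,1): Delta=1.0000 Bond=-134.5254
(3,2): Delta=1.0000 Bond=-134.5254
(3,3): Delta=1.0000 Bond=-134.5254
V0=43.1237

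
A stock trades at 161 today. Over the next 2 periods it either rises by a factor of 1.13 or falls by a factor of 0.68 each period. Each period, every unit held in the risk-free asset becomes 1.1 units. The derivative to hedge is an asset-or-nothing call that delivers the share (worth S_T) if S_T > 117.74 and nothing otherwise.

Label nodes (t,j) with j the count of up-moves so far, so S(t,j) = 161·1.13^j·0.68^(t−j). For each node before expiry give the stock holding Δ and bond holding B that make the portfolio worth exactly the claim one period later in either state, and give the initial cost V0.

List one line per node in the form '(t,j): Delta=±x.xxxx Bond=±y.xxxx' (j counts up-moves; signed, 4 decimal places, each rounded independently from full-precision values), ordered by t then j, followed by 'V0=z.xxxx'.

(0,0): Delta=1.0623 Bond=-10.2999
(1,0): Delta=2.5111 Bond=-169.9483
(1,1): Delta=1.0000 Bond=0.0000
V0=160.7266

Under the risk-neutral measure, an up-move has probability p* = (R−d)/(u−d) = 0.9333 and values discount at R = 1.1.
Terminal values V(2,·): V(2,0)=0.0000, V(2,1)=123.7124, V(2,2)=205.5809
Node (1,0) S=109.4800: V=(p*·123.7124+(1−p*)·0.0000)/1.1=104.9681; Δ=(123.7124−0.0000)/(123.7124−74.4464)=2.5111; B=V−Δ·S=-169.9483
Node (1,1) S=181.9300: V=(p*·205.5809+(1−p*)·123.7124)/1.1=181.9300; Δ=(205.5809−123.7124)/(205.5809−123.7124)=1.0000; B=V−Δ·S=0.0000
Node (0,0) S=161.0000: V=(p*·181.9300+(1−p*)·104.9681)/1.1=160.7266; Δ=(181.9300−104.9681)/(181.9300−109.4800)=1.0623; B=V−Δ·S=-10.2999
Each (Δ,B) replicates both successor values, so the strategy is self-financing and V0 is arbitrage-free.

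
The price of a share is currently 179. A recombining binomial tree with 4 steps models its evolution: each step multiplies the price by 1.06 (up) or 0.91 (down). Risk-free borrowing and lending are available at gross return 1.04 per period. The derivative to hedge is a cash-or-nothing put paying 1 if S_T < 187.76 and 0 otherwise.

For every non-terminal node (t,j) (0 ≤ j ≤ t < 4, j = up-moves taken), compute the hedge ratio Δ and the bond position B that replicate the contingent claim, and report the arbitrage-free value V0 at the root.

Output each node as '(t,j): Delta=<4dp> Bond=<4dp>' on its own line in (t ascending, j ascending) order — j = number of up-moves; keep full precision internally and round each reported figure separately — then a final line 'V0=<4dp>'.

The replicating-portfolio and risk-neutral prices coincide; use p* = (1.04−0.91)/(1.06−0.91) = 0.8667 for the latter.
Terminal payoffs: V(4,0)=1.0000, V(4,1)=1.0000, V(4,2)=1.0000, V(4,3)=0.0000, V(4,4)=0.0000
  t=3,j=0: stock 134.8892 → up 142.9826 (V=1.0000), down 122.7492 (V=1.0000). Price 0.9615; hedge Δ=0.0000, bond B=0.9615.
  t=3,j=1: stock 157.1237 → up 166.5511 (V=1.0000), down 142.9826 (V=1.0000). Price 0.9615; hedge Δ=0.0000, bond B=0.9615.
  t=3,j=2: stock 183.0232 → up 194.0046 (V=0.0000), down 166.5511 (V=1.0000). Price 0.1282; hedge Δ=-0.0364, bond B=6.7949.
  t=3,j=3: stock 213.1919 → up 225.9834 (V=0.0000), down 194.0046 (V=0.0000). Price 0.0000; hedge Δ=0.0000, bond B=0.0000.
  t=2,j=0: stock 148.2299 → up 157.1237 (V=0.9615), down 134.8892 (V=0.9615). Price 0.9246; hedge Δ=0.0000, bond B=0.9246.
  t=2,j=1: stock 172.6634 → up 183.0232 (V=0.1282), down 157.1237 (V=0.9615). Price 0.2301; hedge Δ=-0.0322, bond B=5.7857.
  t=2,j=2: stock 201.1244 → up 213.1919 (V=0.0000), down 183.0232 (V=0.1282). Price 0.0164; hedge Δ=-0.0042, bond B=0.8711.
  t=1,j=0: stock 162.8900 → up 172.6634 (V=0.2301), down 148.2299 (V=0.9246). Price 0.3103; hedge Δ=-0.0284, bond B=4.9399.
  t=1,j=1: stock 189.7400 → up 201.1244 (V=0.0164), down 172.6634 (V=0.2301). Price 0.0432; hedge Δ=-0.0075, bond B=1.4677.
  t=0,j=0: stock 179.0000 → up 189.7400 (V=0.0432), down 162.8900 (V=0.3103). Price 0.0758; hedge Δ=-0.0099, bond B=1.8564.
Each (Δ,B) replicates both successor values, so the strategy is self-financing and V0 is arbitrage-free.

(0,0): Delta=-0.0099 Bond=1.8564
(1,0): Delta=-0.0284 Bond=4.9399
(1,1): Delta=-0.0075 Bond=1.4677
(2,0): Delta=0.0000 Bond=0.9246
(2,1): Delta=-0.0322 Bond=5.7857
(2,2): Delta=-0.0042 Bond=0.8711
(3,0): Delta=0.0000 Bond=0.9615
(3,1): Delta=0.0000 Bond=0.9615
(3,2): Delta=-0.0364 Bond=6.7949
(3,3): Delta=0.0000 Bond=0.0000
V0=0.0758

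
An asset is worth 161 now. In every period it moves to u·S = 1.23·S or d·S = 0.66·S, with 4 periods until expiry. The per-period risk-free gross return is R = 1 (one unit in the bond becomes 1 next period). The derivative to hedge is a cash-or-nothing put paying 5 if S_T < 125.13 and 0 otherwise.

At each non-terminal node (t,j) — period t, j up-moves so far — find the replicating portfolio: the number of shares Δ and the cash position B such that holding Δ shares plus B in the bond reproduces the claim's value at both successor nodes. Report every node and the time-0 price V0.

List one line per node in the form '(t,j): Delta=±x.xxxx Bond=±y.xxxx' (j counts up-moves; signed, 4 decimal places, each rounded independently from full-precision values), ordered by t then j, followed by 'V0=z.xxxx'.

Risk-neutral probability p* = (R−d)/(u−d) = (1−0.66)/(1.23−0.66) = 0.5965.
Terminal values V(4,·): V(4,0)=5.0000, V(4,1)=5.0000, V(4,2)=5.0000, V(4,3)=0.0000, V(4,4)=0.0000
Node (3,0) S=46.2869: V=(p*·5.0000+(1−p*)·5.0000)/1=5.0000; Δ=(5.0000−5.0000)/(56.9328−30.5493)=0.0000; B=V−Δ·S=5.0000
Node (3,1) S=86.2619: V=(p*·5.0000+(1−p*)·5.0000)/1=5.0000; Δ=(5.0000−5.0000)/(106.1021−56.9328)=0.0000; B=V−Δ·S=5.0000
Node (3,2) S=160.7608: V=(p*·0.0000+(1−p*)·5.0000)/1=2.0175; Δ=(0.0000−5.0000)/(197.7357−106.1021)=-0.0546; B=V−Δ·S=10.7895
Node (3,3) S=299.5996: V=(p*·0.0000+(1−p*)·0.0000)/1=0.0000; Δ=(0.0000−0.0000)/(368.5075−197.7357)=0.0000; B=V−Δ·S=0.0000
Node (2,0) S=70.1316: V=(p*·5.0000+(1−p*)·5.0000)/1=5.0000; Δ=(5.0000−5.0000)/(86.2619−46.2869)=0.0000; B=V−Δ·S=5.0000
Node (2,1) S=130.6998: V=(p*·2.0175+(1−p*)·5.0000)/1=3.2210; Δ=(2.0175−5.0000)/(160.7608−86.2619)=-0.0400; B=V−Δ·S=8.4534
Node (2,2) S=243.5769: V=(p*·0.0000+(1−p*)·2.0175)/1=0.8141; Δ=(0.0000−2.0175)/(299.5996−160.7608)=-0.0145; B=V−Δ·S=4.3536
Node (1,0) S=106.2600: V=(p*·3.2210+(1−p*)·5.0000)/1=3.9388; Δ=(3.2210−5.0000)/(130.6998−70.1316)=-0.0294; B=V−Δ·S=7.0599
Node (1,1) S=198.0300: V=(p*·0.8141+(1−p*)·3.2210)/1=1.7853; Δ=(0.8141−3.2210)/(243.5769−130.6998)=-0.0213; B=V−Δ·S=6.0079
Node (0,0) S=161.0000: V=(p*·1.7853+(1−p*)·3.9388)/1=2.6543; Δ=(1.7853−3.9388)/(198.0300−106.2600)=-0.0235; B=V−Δ·S=6.4324
Each (Δ,B) replicates both successor values, so the strategy is self-financing and V0 is arbitrage-free.

(0,0): Delta=-0.0235 Bond=6.4324
(1,0): Delta=-0.0294 Bond=7.0599
(1,1): Delta=-0.0213 Bond=6.0079
(2,0): Delta=0.0000 Bond=5.0000
(2,1): Delta=-0.0400 Bond=8.4534
(2,2): Delta=-0.0145 Bond=4.3536
(3,0): Delta=0.0000 Bond=5.0000
(3,1): Delta=0.0000 Bond=5.0000
(3,2): Delta=-0.0546 Bond=10.7895
(3,3): Delta=0.0000 Bond=0.0000
V0=2.6543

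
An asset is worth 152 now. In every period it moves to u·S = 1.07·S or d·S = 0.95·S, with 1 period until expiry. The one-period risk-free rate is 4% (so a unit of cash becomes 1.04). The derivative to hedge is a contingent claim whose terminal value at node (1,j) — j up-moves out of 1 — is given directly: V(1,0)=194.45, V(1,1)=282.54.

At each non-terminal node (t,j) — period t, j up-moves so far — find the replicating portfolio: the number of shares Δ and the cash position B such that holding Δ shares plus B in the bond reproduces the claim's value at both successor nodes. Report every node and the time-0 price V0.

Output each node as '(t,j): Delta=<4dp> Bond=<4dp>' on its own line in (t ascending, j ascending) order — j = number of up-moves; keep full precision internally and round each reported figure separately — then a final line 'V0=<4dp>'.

Under the risk-neutral measure, an up-move has probability p* = (R−d)/(u−d) = 0.7500 and values discount at R = 1.04.
Terminal payoffs: V(1,0)=194.4500, V(1,1)=282.5400
  t=0,j=0: stock 152.0000 → up 162.6400 (V=282.5400), down 144.4000 (V=194.4500). Price 250.4976; hedge Δ=4.8295, bond B=-483.5857.
The time-0 hedge costs 250.4976, which is the no-arbitrage price.

(0,0): Delta=4.8295 Bond=-483.5857
V0=250.4976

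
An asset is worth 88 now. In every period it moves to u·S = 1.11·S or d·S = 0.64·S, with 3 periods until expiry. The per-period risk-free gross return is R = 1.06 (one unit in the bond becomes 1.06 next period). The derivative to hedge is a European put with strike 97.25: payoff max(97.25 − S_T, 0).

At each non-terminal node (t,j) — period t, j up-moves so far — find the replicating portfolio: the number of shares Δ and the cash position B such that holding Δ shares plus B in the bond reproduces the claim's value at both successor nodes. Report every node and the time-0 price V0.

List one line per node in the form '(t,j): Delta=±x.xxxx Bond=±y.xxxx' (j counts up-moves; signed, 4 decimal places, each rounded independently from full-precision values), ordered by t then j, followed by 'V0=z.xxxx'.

No-arbitrage ⇒ martingale measure with p* = (R−d)/(u−d) = 0.8936.
Terminal payoffs: V(3,0)=74.1813, V(3,1)=57.2403, V(3,2)=27.8581, V(3,3)=0.0000
(2,0): S=36.0448. Δ = (V_up−V_dn)/(S_up−S_dn) = (57.2403−74.1813)/(40.0097−23.0687) = -1.0000. V = [p*·57.2403 + (1−p*)·74.1813]/1.06 = 55.7005. B = V − Δ·S = 91.7453.
(2,1): S=62.5152. Δ = (V_up−V_dn)/(S_up−S_dn) = (27.8581−57.2403)/(69.3919−40.0097) = -1.0000. V = [p*·27.8581 + (1−p*)·57.2403]/1.06 = 29.2301. B = V − Δ·S = 91.7453.
(2,2): S=108.4248. Δ = (V_up−V_dn)/(S_up−S_dn) = (0.0000−27.8581)/(120.3515−69.3919) = -0.5467. V = [p*·0.0000 + (1−p*)·27.8581]/1.06 = 2.7959. B = V − Δ·S = 62.0685.
(1,0): S=56.3200. Δ = (V_up−V_dn)/(S_up−S_dn) = (29.2301−55.7005)/(62.5152−36.0448) = -1.0000. V = [p*·29.2301 + (1−p*)·55.7005]/1.06 = 30.2322. B = V − Δ·S = 86.5522.
(1,1): S=97.6800. Δ = (V_up−V_dn)/(S_up−S_dn) = (2.7959−29.2301)/(108.4248−62.5152) = -0.5758. V = [p*·2.7959 + (1−p*)·29.2301]/1.06 = 5.2906. B = V − Δ·S = 61.5336.
(0,0): S=88.0000. Δ = (V_up−V_dn)/(S_up−S_dn) = (5.2906−30.2322)/(97.6800−56.3200) = -0.6030. V = [p*·5.2906 + (1−p*)·30.2322]/1.06 = 7.4943. B = V − Δ·S = 60.5614.
Self-financing check: at every node Δ·S+B equals the discounted successor values.

(0,0): Delta=-0.6030 Bond=60.5614
(1,0): Delta=-1.0000 Bond=86.5522
(1,1): Delta=-0.5758 Bond=61.5336
(2,0): Delta=-1.0000 Bond=91.7453
(2,1): Delta=-1.0000 Bond=91.7453
(2,2): Delta=-0.5467 Bond=62.0685
V0=7.4943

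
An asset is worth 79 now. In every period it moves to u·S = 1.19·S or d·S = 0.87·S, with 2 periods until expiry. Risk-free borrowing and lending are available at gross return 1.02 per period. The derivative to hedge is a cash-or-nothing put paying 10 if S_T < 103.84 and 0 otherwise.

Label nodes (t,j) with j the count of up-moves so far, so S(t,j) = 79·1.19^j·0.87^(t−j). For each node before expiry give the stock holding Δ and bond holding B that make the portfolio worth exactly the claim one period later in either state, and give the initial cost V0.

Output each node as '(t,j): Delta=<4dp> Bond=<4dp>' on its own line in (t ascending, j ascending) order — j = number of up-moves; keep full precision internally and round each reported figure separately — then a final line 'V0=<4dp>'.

Under the risk-neutral measure, an up-move has probability p* = (R−d)/(u−d) = 0.4688 and values discount at R = 1.02.
Payoff layer (t=2): V(2,0)=10.0000, V(2,1)=10.0000, V(2,2)=0.0000
(1,0): S=68.7300. Δ = (V_up−V_dn)/(S_up−S_dn) = (10.0000−10.0000)/(81.7887−59.7951) = 0.0000. V = [p*·10.0000 + (1−p*)·10.0000]/1.02 = 9.8039. B = V − Δ·S = 9.8039.
(1,1): S=94.0100. Δ = (V_up−V_dn)/(S_up−S_dn) = (0.0000−10.0000)/(111.8719−81.7887) = -0.3324. V = [p*·0.0000 + (1−p*)·10.0000]/1.02 = 5.2083. B = V − Δ·S = 36.4583.
(0,0): S=79.0000. Δ = (V_up−V_dn)/(S_up−S_dn) = (5.2083−9.8039)/(94.0100−68.7300) = -0.1818. V = [p*·5.2083 + (1−p*)·9.8039]/1.02 = 7.4997. B = V − Δ·S = 21.8610.
Each (Δ,B) replicates both successor values, so the strategy is self-financing and V0 is arbitrage-free.

(0,0): Delta=-0.1818 Bond=21.8610
(1,0): Delta=0.0000 Bond=9.8039
(1,1): Delta=-0.3324 Bond=36.4583
V0=7.4997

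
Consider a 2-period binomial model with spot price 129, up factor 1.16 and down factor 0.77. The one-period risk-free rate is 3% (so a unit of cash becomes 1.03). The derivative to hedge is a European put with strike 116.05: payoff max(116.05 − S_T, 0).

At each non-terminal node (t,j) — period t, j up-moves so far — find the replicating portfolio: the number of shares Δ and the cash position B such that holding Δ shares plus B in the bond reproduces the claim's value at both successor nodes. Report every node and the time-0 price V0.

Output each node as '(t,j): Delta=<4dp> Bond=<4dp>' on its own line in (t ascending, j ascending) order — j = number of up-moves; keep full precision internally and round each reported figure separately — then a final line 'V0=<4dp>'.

Since d<R<u, set p* = (R−d)/(u−d) = 0.6667; price each node as the discounted p*-expectation of its children.
Terminal values V(2,·): V(2,0)=39.5659, V(2,1)=0.8272, V(2,2)=0.0000
Node (1,0) S=99.3300: V=(p*·0.8272+(1−p*)·39.5659)/1.03=13.3399; Δ=(0.8272−39.5659)/(115.2228−76.4841)=-1.0000; B=V−Δ·S=112.6699
Node (1,1) S=149.6400: V=(p*·0.0000+(1−p*)·0.8272)/1.03=0.2677; Δ=(0.0000−0.8272)/(173.5824−115.2228)=-0.0142; B=V−Δ·S=2.3887
Node (0,0) S=129.0000: V=(p*·0.2677+(1−p*)·13.3399)/1.03=4.4904; Δ=(0.2677−13.3399)/(149.6400−99.3300)=-0.2598; B=V−Δ·S=38.0089
The time-0 hedge costs 4.4904, which is the no-arbitrage price.

(0,0): Delta=-0.2598 Bond=38.0089
(1,0): Delta=-1.0000 Bond=112.6699
(1,1): Delta=-0.0142 Bond=2.3887
V0=4.4904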